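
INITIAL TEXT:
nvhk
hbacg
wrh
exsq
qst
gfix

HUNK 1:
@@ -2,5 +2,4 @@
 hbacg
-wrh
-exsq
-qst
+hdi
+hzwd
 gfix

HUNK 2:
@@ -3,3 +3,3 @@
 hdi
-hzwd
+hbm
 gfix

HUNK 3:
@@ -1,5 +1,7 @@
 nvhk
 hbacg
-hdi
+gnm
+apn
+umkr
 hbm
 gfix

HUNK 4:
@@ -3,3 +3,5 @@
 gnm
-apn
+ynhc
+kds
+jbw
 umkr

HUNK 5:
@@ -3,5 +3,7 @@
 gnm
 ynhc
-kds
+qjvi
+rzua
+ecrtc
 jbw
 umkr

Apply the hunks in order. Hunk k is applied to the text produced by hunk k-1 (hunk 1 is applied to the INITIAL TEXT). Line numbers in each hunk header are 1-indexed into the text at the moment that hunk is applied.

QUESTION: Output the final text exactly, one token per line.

Answer: nvhk
hbacg
gnm
ynhc
qjvi
rzua
ecrtc
jbw
umkr
hbm
gfix

Derivation:
Hunk 1: at line 2 remove [wrh,exsq,qst] add [hdi,hzwd] -> 5 lines: nvhk hbacg hdi hzwd gfix
Hunk 2: at line 3 remove [hzwd] add [hbm] -> 5 lines: nvhk hbacg hdi hbm gfix
Hunk 3: at line 1 remove [hdi] add [gnm,apn,umkr] -> 7 lines: nvhk hbacg gnm apn umkr hbm gfix
Hunk 4: at line 3 remove [apn] add [ynhc,kds,jbw] -> 9 lines: nvhk hbacg gnm ynhc kds jbw umkr hbm gfix
Hunk 5: at line 3 remove [kds] add [qjvi,rzua,ecrtc] -> 11 lines: nvhk hbacg gnm ynhc qjvi rzua ecrtc jbw umkr hbm gfix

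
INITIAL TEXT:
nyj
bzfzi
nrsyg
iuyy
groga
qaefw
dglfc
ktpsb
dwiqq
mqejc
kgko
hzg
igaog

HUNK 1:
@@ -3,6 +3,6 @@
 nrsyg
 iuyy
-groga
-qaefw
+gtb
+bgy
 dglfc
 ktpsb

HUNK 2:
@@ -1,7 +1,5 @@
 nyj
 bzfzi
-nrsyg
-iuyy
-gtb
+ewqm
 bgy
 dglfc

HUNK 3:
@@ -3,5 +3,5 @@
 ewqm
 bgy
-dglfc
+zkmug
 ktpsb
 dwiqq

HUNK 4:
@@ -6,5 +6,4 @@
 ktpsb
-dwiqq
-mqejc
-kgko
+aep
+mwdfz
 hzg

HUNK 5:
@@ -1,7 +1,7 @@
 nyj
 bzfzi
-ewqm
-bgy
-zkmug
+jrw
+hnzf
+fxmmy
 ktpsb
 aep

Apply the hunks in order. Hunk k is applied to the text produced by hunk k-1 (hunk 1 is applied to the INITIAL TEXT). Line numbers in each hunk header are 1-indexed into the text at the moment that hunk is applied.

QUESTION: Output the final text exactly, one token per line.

Answer: nyj
bzfzi
jrw
hnzf
fxmmy
ktpsb
aep
mwdfz
hzg
igaog

Derivation:
Hunk 1: at line 3 remove [groga,qaefw] add [gtb,bgy] -> 13 lines: nyj bzfzi nrsyg iuyy gtb bgy dglfc ktpsb dwiqq mqejc kgko hzg igaog
Hunk 2: at line 1 remove [nrsyg,iuyy,gtb] add [ewqm] -> 11 lines: nyj bzfzi ewqm bgy dglfc ktpsb dwiqq mqejc kgko hzg igaog
Hunk 3: at line 3 remove [dglfc] add [zkmug] -> 11 lines: nyj bzfzi ewqm bgy zkmug ktpsb dwiqq mqejc kgko hzg igaog
Hunk 4: at line 6 remove [dwiqq,mqejc,kgko] add [aep,mwdfz] -> 10 lines: nyj bzfzi ewqm bgy zkmug ktpsb aep mwdfz hzg igaog
Hunk 5: at line 1 remove [ewqm,bgy,zkmug] add [jrw,hnzf,fxmmy] -> 10 lines: nyj bzfzi jrw hnzf fxmmy ktpsb aep mwdfz hzg igaog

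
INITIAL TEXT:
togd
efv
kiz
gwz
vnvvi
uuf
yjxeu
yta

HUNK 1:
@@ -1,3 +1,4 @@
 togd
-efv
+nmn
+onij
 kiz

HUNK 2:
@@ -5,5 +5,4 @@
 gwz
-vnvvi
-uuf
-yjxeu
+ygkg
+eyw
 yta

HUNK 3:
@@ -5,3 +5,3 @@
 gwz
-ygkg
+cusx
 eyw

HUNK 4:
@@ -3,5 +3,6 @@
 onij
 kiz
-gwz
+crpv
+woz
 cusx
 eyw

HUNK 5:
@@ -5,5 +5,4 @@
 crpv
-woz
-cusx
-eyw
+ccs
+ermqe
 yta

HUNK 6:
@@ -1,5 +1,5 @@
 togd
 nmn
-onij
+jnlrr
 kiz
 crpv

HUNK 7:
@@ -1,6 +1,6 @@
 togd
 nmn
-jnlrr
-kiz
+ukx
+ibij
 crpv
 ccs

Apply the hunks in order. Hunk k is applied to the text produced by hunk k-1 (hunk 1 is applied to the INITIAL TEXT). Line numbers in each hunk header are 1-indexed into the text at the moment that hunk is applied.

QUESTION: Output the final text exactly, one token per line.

Hunk 1: at line 1 remove [efv] add [nmn,onij] -> 9 lines: togd nmn onij kiz gwz vnvvi uuf yjxeu yta
Hunk 2: at line 5 remove [vnvvi,uuf,yjxeu] add [ygkg,eyw] -> 8 lines: togd nmn onij kiz gwz ygkg eyw yta
Hunk 3: at line 5 remove [ygkg] add [cusx] -> 8 lines: togd nmn onij kiz gwz cusx eyw yta
Hunk 4: at line 3 remove [gwz] add [crpv,woz] -> 9 lines: togd nmn onij kiz crpv woz cusx eyw yta
Hunk 5: at line 5 remove [woz,cusx,eyw] add [ccs,ermqe] -> 8 lines: togd nmn onij kiz crpv ccs ermqe yta
Hunk 6: at line 1 remove [onij] add [jnlrr] -> 8 lines: togd nmn jnlrr kiz crpv ccs ermqe yta
Hunk 7: at line 1 remove [jnlrr,kiz] add [ukx,ibij] -> 8 lines: togd nmn ukx ibij crpv ccs ermqe yta

Answer: togd
nmn
ukx
ibij
crpv
ccs
ermqe
yta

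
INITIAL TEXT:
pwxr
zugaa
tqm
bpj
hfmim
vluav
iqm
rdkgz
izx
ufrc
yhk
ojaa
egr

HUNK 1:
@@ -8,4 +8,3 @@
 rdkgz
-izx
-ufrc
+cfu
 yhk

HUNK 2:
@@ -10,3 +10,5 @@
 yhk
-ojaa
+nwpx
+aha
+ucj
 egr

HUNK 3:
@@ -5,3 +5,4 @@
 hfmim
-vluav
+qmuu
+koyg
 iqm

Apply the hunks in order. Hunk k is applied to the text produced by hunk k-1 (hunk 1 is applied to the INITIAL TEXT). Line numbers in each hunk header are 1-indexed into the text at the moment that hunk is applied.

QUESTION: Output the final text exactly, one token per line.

Hunk 1: at line 8 remove [izx,ufrc] add [cfu] -> 12 lines: pwxr zugaa tqm bpj hfmim vluav iqm rdkgz cfu yhk ojaa egr
Hunk 2: at line 10 remove [ojaa] add [nwpx,aha,ucj] -> 14 lines: pwxr zugaa tqm bpj hfmim vluav iqm rdkgz cfu yhk nwpx aha ucj egr
Hunk 3: at line 5 remove [vluav] add [qmuu,koyg] -> 15 lines: pwxr zugaa tqm bpj hfmim qmuu koyg iqm rdkgz cfu yhk nwpx aha ucj egr

Answer: pwxr
zugaa
tqm
bpj
hfmim
qmuu
koyg
iqm
rdkgz
cfu
yhk
nwpx
aha
ucj
egr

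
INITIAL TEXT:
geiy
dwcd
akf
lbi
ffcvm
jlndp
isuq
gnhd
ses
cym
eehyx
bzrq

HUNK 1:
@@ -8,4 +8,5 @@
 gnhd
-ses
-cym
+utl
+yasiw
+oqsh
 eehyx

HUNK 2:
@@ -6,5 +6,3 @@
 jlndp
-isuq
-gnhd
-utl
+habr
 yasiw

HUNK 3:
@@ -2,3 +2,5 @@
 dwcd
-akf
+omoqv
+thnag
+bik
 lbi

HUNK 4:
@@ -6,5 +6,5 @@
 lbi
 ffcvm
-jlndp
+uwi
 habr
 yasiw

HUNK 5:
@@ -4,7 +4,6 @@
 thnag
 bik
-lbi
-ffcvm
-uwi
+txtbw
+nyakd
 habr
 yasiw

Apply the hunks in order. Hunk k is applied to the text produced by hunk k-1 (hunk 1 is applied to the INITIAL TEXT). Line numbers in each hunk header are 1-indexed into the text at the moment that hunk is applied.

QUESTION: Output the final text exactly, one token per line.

Hunk 1: at line 8 remove [ses,cym] add [utl,yasiw,oqsh] -> 13 lines: geiy dwcd akf lbi ffcvm jlndp isuq gnhd utl yasiw oqsh eehyx bzrq
Hunk 2: at line 6 remove [isuq,gnhd,utl] add [habr] -> 11 lines: geiy dwcd akf lbi ffcvm jlndp habr yasiw oqsh eehyx bzrq
Hunk 3: at line 2 remove [akf] add [omoqv,thnag,bik] -> 13 lines: geiy dwcd omoqv thnag bik lbi ffcvm jlndp habr yasiw oqsh eehyx bzrq
Hunk 4: at line 6 remove [jlndp] add [uwi] -> 13 lines: geiy dwcd omoqv thnag bik lbi ffcvm uwi habr yasiw oqsh eehyx bzrq
Hunk 5: at line 4 remove [lbi,ffcvm,uwi] add [txtbw,nyakd] -> 12 lines: geiy dwcd omoqv thnag bik txtbw nyakd habr yasiw oqsh eehyx bzrq

Answer: geiy
dwcd
omoqv
thnag
bik
txtbw
nyakd
habr
yasiw
oqsh
eehyx
bzrq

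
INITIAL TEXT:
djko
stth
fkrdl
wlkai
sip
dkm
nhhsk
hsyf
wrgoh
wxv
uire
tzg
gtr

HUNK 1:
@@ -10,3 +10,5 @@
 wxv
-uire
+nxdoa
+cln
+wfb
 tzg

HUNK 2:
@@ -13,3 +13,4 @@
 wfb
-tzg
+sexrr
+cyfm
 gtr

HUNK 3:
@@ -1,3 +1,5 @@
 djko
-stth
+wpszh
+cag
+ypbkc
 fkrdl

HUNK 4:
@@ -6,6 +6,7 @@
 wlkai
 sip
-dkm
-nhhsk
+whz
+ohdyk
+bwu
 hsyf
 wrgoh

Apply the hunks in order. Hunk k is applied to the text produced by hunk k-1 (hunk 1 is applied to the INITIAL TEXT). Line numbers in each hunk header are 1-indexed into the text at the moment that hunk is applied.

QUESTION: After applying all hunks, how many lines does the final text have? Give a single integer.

Hunk 1: at line 10 remove [uire] add [nxdoa,cln,wfb] -> 15 lines: djko stth fkrdl wlkai sip dkm nhhsk hsyf wrgoh wxv nxdoa cln wfb tzg gtr
Hunk 2: at line 13 remove [tzg] add [sexrr,cyfm] -> 16 lines: djko stth fkrdl wlkai sip dkm nhhsk hsyf wrgoh wxv nxdoa cln wfb sexrr cyfm gtr
Hunk 3: at line 1 remove [stth] add [wpszh,cag,ypbkc] -> 18 lines: djko wpszh cag ypbkc fkrdl wlkai sip dkm nhhsk hsyf wrgoh wxv nxdoa cln wfb sexrr cyfm gtr
Hunk 4: at line 6 remove [dkm,nhhsk] add [whz,ohdyk,bwu] -> 19 lines: djko wpszh cag ypbkc fkrdl wlkai sip whz ohdyk bwu hsyf wrgoh wxv nxdoa cln wfb sexrr cyfm gtr
Final line count: 19

Answer: 19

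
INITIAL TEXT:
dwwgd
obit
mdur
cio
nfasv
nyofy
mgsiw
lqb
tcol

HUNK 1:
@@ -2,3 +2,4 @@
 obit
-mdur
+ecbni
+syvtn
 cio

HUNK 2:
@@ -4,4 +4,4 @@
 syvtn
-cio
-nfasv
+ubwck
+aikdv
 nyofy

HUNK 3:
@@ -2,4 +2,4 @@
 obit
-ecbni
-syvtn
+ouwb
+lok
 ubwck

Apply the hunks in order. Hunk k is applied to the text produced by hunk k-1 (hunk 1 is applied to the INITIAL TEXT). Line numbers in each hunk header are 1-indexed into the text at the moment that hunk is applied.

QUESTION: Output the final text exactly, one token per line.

Hunk 1: at line 2 remove [mdur] add [ecbni,syvtn] -> 10 lines: dwwgd obit ecbni syvtn cio nfasv nyofy mgsiw lqb tcol
Hunk 2: at line 4 remove [cio,nfasv] add [ubwck,aikdv] -> 10 lines: dwwgd obit ecbni syvtn ubwck aikdv nyofy mgsiw lqb tcol
Hunk 3: at line 2 remove [ecbni,syvtn] add [ouwb,lok] -> 10 lines: dwwgd obit ouwb lok ubwck aikdv nyofy mgsiw lqb tcol

Answer: dwwgd
obit
ouwb
lok
ubwck
aikdv
nyofy
mgsiw
lqb
tcol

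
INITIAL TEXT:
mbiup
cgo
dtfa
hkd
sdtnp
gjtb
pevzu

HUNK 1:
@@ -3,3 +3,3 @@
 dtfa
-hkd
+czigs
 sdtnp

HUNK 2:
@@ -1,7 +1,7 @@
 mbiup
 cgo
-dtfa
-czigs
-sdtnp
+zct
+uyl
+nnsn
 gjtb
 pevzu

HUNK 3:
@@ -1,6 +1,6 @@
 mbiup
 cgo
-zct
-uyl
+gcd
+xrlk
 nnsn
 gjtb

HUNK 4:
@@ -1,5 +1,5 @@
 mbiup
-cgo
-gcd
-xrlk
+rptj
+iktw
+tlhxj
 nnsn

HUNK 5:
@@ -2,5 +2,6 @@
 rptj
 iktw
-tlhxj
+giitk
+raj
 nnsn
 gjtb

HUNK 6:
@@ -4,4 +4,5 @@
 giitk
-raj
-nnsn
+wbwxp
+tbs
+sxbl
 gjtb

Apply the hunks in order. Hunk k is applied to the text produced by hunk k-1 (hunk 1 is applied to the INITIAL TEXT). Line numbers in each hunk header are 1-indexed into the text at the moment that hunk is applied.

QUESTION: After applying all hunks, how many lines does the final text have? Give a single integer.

Hunk 1: at line 3 remove [hkd] add [czigs] -> 7 lines: mbiup cgo dtfa czigs sdtnp gjtb pevzu
Hunk 2: at line 1 remove [dtfa,czigs,sdtnp] add [zct,uyl,nnsn] -> 7 lines: mbiup cgo zct uyl nnsn gjtb pevzu
Hunk 3: at line 1 remove [zct,uyl] add [gcd,xrlk] -> 7 lines: mbiup cgo gcd xrlk nnsn gjtb pevzu
Hunk 4: at line 1 remove [cgo,gcd,xrlk] add [rptj,iktw,tlhxj] -> 7 lines: mbiup rptj iktw tlhxj nnsn gjtb pevzu
Hunk 5: at line 2 remove [tlhxj] add [giitk,raj] -> 8 lines: mbiup rptj iktw giitk raj nnsn gjtb pevzu
Hunk 6: at line 4 remove [raj,nnsn] add [wbwxp,tbs,sxbl] -> 9 lines: mbiup rptj iktw giitk wbwxp tbs sxbl gjtb pevzu
Final line count: 9

Answer: 9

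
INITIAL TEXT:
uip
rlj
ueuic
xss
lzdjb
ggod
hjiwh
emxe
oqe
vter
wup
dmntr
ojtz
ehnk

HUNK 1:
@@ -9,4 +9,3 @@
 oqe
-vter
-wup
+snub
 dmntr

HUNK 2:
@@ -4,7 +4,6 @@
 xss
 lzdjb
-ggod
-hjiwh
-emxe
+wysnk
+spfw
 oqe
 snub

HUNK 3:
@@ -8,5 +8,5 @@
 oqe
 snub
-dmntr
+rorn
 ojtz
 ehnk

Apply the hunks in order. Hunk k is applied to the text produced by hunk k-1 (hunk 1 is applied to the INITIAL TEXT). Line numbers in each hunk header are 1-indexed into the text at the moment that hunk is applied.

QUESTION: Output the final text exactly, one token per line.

Hunk 1: at line 9 remove [vter,wup] add [snub] -> 13 lines: uip rlj ueuic xss lzdjb ggod hjiwh emxe oqe snub dmntr ojtz ehnk
Hunk 2: at line 4 remove [ggod,hjiwh,emxe] add [wysnk,spfw] -> 12 lines: uip rlj ueuic xss lzdjb wysnk spfw oqe snub dmntr ojtz ehnk
Hunk 3: at line 8 remove [dmntr] add [rorn] -> 12 lines: uip rlj ueuic xss lzdjb wysnk spfw oqe snub rorn ojtz ehnk

Answer: uip
rlj
ueuic
xss
lzdjb
wysnk
spfw
oqe
snub
rorn
ojtz
ehnk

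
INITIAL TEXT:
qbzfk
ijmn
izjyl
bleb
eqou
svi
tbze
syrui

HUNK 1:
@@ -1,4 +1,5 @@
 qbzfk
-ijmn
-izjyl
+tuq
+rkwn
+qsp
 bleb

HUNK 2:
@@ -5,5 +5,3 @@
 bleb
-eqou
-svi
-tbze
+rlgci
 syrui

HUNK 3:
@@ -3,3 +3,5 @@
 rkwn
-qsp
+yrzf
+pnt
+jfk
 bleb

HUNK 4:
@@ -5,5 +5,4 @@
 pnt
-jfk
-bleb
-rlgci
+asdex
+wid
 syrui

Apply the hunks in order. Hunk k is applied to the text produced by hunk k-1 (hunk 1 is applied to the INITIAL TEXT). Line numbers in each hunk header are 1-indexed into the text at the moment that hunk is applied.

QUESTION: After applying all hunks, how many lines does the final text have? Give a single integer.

Answer: 8

Derivation:
Hunk 1: at line 1 remove [ijmn,izjyl] add [tuq,rkwn,qsp] -> 9 lines: qbzfk tuq rkwn qsp bleb eqou svi tbze syrui
Hunk 2: at line 5 remove [eqou,svi,tbze] add [rlgci] -> 7 lines: qbzfk tuq rkwn qsp bleb rlgci syrui
Hunk 3: at line 3 remove [qsp] add [yrzf,pnt,jfk] -> 9 lines: qbzfk tuq rkwn yrzf pnt jfk bleb rlgci syrui
Hunk 4: at line 5 remove [jfk,bleb,rlgci] add [asdex,wid] -> 8 lines: qbzfk tuq rkwn yrzf pnt asdex wid syrui
Final line count: 8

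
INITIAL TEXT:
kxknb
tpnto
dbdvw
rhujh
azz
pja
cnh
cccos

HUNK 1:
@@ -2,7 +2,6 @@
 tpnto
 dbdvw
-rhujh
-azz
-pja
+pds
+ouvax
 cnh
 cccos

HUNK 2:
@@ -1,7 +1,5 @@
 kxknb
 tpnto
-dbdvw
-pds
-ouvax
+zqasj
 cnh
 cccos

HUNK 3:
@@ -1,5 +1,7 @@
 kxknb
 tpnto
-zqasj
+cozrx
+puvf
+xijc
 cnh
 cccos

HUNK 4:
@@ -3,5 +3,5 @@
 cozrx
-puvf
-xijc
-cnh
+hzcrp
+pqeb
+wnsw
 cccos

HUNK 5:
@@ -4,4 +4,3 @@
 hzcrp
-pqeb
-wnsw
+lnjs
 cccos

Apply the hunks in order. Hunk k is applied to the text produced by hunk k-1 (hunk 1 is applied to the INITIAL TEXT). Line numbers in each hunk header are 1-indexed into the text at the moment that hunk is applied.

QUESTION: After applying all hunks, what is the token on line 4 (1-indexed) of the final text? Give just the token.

Hunk 1: at line 2 remove [rhujh,azz,pja] add [pds,ouvax] -> 7 lines: kxknb tpnto dbdvw pds ouvax cnh cccos
Hunk 2: at line 1 remove [dbdvw,pds,ouvax] add [zqasj] -> 5 lines: kxknb tpnto zqasj cnh cccos
Hunk 3: at line 1 remove [zqasj] add [cozrx,puvf,xijc] -> 7 lines: kxknb tpnto cozrx puvf xijc cnh cccos
Hunk 4: at line 3 remove [puvf,xijc,cnh] add [hzcrp,pqeb,wnsw] -> 7 lines: kxknb tpnto cozrx hzcrp pqeb wnsw cccos
Hunk 5: at line 4 remove [pqeb,wnsw] add [lnjs] -> 6 lines: kxknb tpnto cozrx hzcrp lnjs cccos
Final line 4: hzcrp

Answer: hzcrp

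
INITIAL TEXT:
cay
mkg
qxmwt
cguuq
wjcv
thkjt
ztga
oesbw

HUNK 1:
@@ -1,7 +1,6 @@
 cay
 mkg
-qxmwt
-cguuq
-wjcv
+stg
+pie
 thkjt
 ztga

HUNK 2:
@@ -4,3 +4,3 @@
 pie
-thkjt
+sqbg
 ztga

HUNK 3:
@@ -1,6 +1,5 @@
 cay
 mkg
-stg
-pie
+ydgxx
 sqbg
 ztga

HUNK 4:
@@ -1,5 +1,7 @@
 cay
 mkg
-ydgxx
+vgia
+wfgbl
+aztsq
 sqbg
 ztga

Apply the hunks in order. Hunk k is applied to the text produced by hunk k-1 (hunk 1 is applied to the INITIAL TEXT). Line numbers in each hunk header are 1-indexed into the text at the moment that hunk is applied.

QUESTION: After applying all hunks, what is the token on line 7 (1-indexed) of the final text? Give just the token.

Hunk 1: at line 1 remove [qxmwt,cguuq,wjcv] add [stg,pie] -> 7 lines: cay mkg stg pie thkjt ztga oesbw
Hunk 2: at line 4 remove [thkjt] add [sqbg] -> 7 lines: cay mkg stg pie sqbg ztga oesbw
Hunk 3: at line 1 remove [stg,pie] add [ydgxx] -> 6 lines: cay mkg ydgxx sqbg ztga oesbw
Hunk 4: at line 1 remove [ydgxx] add [vgia,wfgbl,aztsq] -> 8 lines: cay mkg vgia wfgbl aztsq sqbg ztga oesbw
Final line 7: ztga

Answer: ztga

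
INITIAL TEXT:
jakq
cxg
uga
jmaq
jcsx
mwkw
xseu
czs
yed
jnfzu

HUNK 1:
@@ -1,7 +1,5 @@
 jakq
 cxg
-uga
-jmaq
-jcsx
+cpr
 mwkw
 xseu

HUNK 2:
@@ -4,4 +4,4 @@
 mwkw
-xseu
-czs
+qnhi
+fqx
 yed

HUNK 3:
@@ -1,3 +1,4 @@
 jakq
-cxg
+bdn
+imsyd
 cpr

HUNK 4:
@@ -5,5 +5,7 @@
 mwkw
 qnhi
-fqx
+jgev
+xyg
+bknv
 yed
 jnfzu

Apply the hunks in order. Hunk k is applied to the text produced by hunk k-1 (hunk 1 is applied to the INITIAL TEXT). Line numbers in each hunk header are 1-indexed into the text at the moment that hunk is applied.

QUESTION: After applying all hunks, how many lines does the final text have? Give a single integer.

Hunk 1: at line 1 remove [uga,jmaq,jcsx] add [cpr] -> 8 lines: jakq cxg cpr mwkw xseu czs yed jnfzu
Hunk 2: at line 4 remove [xseu,czs] add [qnhi,fqx] -> 8 lines: jakq cxg cpr mwkw qnhi fqx yed jnfzu
Hunk 3: at line 1 remove [cxg] add [bdn,imsyd] -> 9 lines: jakq bdn imsyd cpr mwkw qnhi fqx yed jnfzu
Hunk 4: at line 5 remove [fqx] add [jgev,xyg,bknv] -> 11 lines: jakq bdn imsyd cpr mwkw qnhi jgev xyg bknv yed jnfzu
Final line count: 11

Answer: 11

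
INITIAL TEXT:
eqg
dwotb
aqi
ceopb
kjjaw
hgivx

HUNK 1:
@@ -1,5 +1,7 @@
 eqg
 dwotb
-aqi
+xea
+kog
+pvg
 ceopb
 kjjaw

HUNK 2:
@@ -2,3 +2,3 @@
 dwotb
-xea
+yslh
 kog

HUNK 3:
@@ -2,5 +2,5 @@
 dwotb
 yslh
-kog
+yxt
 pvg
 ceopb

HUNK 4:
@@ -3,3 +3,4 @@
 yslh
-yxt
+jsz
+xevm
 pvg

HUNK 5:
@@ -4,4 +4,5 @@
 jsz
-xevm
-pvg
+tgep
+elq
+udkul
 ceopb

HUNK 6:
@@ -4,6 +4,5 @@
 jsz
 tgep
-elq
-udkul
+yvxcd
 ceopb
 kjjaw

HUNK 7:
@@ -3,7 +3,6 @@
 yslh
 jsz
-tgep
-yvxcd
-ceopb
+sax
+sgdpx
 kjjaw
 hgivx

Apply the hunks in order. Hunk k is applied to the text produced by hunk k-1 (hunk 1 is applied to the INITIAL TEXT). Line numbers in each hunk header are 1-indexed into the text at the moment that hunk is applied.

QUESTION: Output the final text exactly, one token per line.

Hunk 1: at line 1 remove [aqi] add [xea,kog,pvg] -> 8 lines: eqg dwotb xea kog pvg ceopb kjjaw hgivx
Hunk 2: at line 2 remove [xea] add [yslh] -> 8 lines: eqg dwotb yslh kog pvg ceopb kjjaw hgivx
Hunk 3: at line 2 remove [kog] add [yxt] -> 8 lines: eqg dwotb yslh yxt pvg ceopb kjjaw hgivx
Hunk 4: at line 3 remove [yxt] add [jsz,xevm] -> 9 lines: eqg dwotb yslh jsz xevm pvg ceopb kjjaw hgivx
Hunk 5: at line 4 remove [xevm,pvg] add [tgep,elq,udkul] -> 10 lines: eqg dwotb yslh jsz tgep elq udkul ceopb kjjaw hgivx
Hunk 6: at line 4 remove [elq,udkul] add [yvxcd] -> 9 lines: eqg dwotb yslh jsz tgep yvxcd ceopb kjjaw hgivx
Hunk 7: at line 3 remove [tgep,yvxcd,ceopb] add [sax,sgdpx] -> 8 lines: eqg dwotb yslh jsz sax sgdpx kjjaw hgivx

Answer: eqg
dwotb
yslh
jsz
sax
sgdpx
kjjaw
hgivx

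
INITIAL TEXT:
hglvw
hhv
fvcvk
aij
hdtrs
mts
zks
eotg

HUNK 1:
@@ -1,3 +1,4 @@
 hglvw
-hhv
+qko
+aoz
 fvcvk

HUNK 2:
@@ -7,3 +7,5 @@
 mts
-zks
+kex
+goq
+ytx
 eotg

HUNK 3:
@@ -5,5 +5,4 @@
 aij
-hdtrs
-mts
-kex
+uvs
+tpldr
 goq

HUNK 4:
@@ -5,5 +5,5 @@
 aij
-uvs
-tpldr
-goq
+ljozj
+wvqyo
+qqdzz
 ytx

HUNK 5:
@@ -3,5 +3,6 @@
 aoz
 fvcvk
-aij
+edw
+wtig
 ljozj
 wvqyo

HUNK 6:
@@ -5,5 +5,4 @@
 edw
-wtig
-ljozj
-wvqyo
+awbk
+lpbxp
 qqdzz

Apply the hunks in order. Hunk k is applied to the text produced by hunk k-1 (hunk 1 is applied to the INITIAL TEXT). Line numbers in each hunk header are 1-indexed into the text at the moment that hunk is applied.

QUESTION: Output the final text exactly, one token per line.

Hunk 1: at line 1 remove [hhv] add [qko,aoz] -> 9 lines: hglvw qko aoz fvcvk aij hdtrs mts zks eotg
Hunk 2: at line 7 remove [zks] add [kex,goq,ytx] -> 11 lines: hglvw qko aoz fvcvk aij hdtrs mts kex goq ytx eotg
Hunk 3: at line 5 remove [hdtrs,mts,kex] add [uvs,tpldr] -> 10 lines: hglvw qko aoz fvcvk aij uvs tpldr goq ytx eotg
Hunk 4: at line 5 remove [uvs,tpldr,goq] add [ljozj,wvqyo,qqdzz] -> 10 lines: hglvw qko aoz fvcvk aij ljozj wvqyo qqdzz ytx eotg
Hunk 5: at line 3 remove [aij] add [edw,wtig] -> 11 lines: hglvw qko aoz fvcvk edw wtig ljozj wvqyo qqdzz ytx eotg
Hunk 6: at line 5 remove [wtig,ljozj,wvqyo] add [awbk,lpbxp] -> 10 lines: hglvw qko aoz fvcvk edw awbk lpbxp qqdzz ytx eotg

Answer: hglvw
qko
aoz
fvcvk
edw
awbk
lpbxp
qqdzz
ytx
eotg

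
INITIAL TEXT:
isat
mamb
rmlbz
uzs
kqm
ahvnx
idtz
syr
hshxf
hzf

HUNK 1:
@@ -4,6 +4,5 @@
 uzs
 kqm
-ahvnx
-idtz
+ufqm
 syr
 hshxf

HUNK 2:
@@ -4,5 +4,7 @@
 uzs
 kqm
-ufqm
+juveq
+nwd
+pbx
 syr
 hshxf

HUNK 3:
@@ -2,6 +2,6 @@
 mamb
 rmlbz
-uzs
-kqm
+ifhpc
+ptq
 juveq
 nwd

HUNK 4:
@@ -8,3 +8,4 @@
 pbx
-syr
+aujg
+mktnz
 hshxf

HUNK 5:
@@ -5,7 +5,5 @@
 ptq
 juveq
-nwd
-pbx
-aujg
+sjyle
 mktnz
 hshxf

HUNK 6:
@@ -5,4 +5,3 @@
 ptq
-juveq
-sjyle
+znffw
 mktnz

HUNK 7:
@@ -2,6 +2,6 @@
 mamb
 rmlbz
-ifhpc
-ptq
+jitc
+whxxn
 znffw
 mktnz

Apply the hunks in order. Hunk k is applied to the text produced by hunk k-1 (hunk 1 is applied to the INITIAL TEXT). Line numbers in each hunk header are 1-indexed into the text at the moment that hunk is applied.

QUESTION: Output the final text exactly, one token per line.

Answer: isat
mamb
rmlbz
jitc
whxxn
znffw
mktnz
hshxf
hzf

Derivation:
Hunk 1: at line 4 remove [ahvnx,idtz] add [ufqm] -> 9 lines: isat mamb rmlbz uzs kqm ufqm syr hshxf hzf
Hunk 2: at line 4 remove [ufqm] add [juveq,nwd,pbx] -> 11 lines: isat mamb rmlbz uzs kqm juveq nwd pbx syr hshxf hzf
Hunk 3: at line 2 remove [uzs,kqm] add [ifhpc,ptq] -> 11 lines: isat mamb rmlbz ifhpc ptq juveq nwd pbx syr hshxf hzf
Hunk 4: at line 8 remove [syr] add [aujg,mktnz] -> 12 lines: isat mamb rmlbz ifhpc ptq juveq nwd pbx aujg mktnz hshxf hzf
Hunk 5: at line 5 remove [nwd,pbx,aujg] add [sjyle] -> 10 lines: isat mamb rmlbz ifhpc ptq juveq sjyle mktnz hshxf hzf
Hunk 6: at line 5 remove [juveq,sjyle] add [znffw] -> 9 lines: isat mamb rmlbz ifhpc ptq znffw mktnz hshxf hzf
Hunk 7: at line 2 remove [ifhpc,ptq] add [jitc,whxxn] -> 9 lines: isat mamb rmlbz jitc whxxn znffw mktnz hshxf hzf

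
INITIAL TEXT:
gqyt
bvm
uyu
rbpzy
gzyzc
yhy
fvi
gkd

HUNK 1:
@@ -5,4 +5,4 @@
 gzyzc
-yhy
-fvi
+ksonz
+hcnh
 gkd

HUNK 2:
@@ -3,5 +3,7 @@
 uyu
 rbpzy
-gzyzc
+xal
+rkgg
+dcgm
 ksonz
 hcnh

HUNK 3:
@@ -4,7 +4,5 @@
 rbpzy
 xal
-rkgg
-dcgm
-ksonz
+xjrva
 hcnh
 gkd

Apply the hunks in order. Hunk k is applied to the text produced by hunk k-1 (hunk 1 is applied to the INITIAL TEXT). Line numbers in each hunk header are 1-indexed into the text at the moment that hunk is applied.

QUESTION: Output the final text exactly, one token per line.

Answer: gqyt
bvm
uyu
rbpzy
xal
xjrva
hcnh
gkd

Derivation:
Hunk 1: at line 5 remove [yhy,fvi] add [ksonz,hcnh] -> 8 lines: gqyt bvm uyu rbpzy gzyzc ksonz hcnh gkd
Hunk 2: at line 3 remove [gzyzc] add [xal,rkgg,dcgm] -> 10 lines: gqyt bvm uyu rbpzy xal rkgg dcgm ksonz hcnh gkd
Hunk 3: at line 4 remove [rkgg,dcgm,ksonz] add [xjrva] -> 8 lines: gqyt bvm uyu rbpzy xal xjrva hcnh gkd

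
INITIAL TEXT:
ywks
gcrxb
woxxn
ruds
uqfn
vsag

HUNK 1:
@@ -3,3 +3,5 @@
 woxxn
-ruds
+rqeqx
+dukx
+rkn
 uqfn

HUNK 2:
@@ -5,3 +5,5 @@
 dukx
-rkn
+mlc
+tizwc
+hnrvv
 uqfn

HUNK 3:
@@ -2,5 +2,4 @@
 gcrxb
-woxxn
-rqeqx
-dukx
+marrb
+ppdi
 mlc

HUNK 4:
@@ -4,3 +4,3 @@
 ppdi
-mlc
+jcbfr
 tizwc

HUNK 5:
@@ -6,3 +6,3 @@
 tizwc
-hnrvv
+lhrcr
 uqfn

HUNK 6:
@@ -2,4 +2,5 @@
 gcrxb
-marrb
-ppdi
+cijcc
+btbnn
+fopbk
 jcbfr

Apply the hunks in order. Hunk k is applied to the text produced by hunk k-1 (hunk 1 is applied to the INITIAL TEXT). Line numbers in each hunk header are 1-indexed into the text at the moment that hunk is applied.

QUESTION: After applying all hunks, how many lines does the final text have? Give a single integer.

Hunk 1: at line 3 remove [ruds] add [rqeqx,dukx,rkn] -> 8 lines: ywks gcrxb woxxn rqeqx dukx rkn uqfn vsag
Hunk 2: at line 5 remove [rkn] add [mlc,tizwc,hnrvv] -> 10 lines: ywks gcrxb woxxn rqeqx dukx mlc tizwc hnrvv uqfn vsag
Hunk 3: at line 2 remove [woxxn,rqeqx,dukx] add [marrb,ppdi] -> 9 lines: ywks gcrxb marrb ppdi mlc tizwc hnrvv uqfn vsag
Hunk 4: at line 4 remove [mlc] add [jcbfr] -> 9 lines: ywks gcrxb marrb ppdi jcbfr tizwc hnrvv uqfn vsag
Hunk 5: at line 6 remove [hnrvv] add [lhrcr] -> 9 lines: ywks gcrxb marrb ppdi jcbfr tizwc lhrcr uqfn vsag
Hunk 6: at line 2 remove [marrb,ppdi] add [cijcc,btbnn,fopbk] -> 10 lines: ywks gcrxb cijcc btbnn fopbk jcbfr tizwc lhrcr uqfn vsag
Final line count: 10

Answer: 10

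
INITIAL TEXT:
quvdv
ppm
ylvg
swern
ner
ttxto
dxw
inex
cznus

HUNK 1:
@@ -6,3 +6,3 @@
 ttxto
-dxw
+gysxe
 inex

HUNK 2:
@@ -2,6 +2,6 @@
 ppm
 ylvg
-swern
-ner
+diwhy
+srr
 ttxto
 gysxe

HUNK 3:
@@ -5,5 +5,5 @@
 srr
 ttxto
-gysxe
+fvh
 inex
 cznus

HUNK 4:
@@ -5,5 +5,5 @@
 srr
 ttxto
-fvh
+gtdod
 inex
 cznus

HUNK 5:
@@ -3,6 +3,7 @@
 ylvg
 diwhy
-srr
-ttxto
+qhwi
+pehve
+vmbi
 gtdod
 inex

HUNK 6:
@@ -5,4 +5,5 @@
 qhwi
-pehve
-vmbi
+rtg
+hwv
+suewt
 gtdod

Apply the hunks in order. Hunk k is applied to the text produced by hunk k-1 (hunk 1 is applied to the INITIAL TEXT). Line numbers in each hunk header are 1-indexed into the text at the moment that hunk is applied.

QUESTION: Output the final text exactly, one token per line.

Answer: quvdv
ppm
ylvg
diwhy
qhwi
rtg
hwv
suewt
gtdod
inex
cznus

Derivation:
Hunk 1: at line 6 remove [dxw] add [gysxe] -> 9 lines: quvdv ppm ylvg swern ner ttxto gysxe inex cznus
Hunk 2: at line 2 remove [swern,ner] add [diwhy,srr] -> 9 lines: quvdv ppm ylvg diwhy srr ttxto gysxe inex cznus
Hunk 3: at line 5 remove [gysxe] add [fvh] -> 9 lines: quvdv ppm ylvg diwhy srr ttxto fvh inex cznus
Hunk 4: at line 5 remove [fvh] add [gtdod] -> 9 lines: quvdv ppm ylvg diwhy srr ttxto gtdod inex cznus
Hunk 5: at line 3 remove [srr,ttxto] add [qhwi,pehve,vmbi] -> 10 lines: quvdv ppm ylvg diwhy qhwi pehve vmbi gtdod inex cznus
Hunk 6: at line 5 remove [pehve,vmbi] add [rtg,hwv,suewt] -> 11 lines: quvdv ppm ylvg diwhy qhwi rtg hwv suewt gtdod inex cznus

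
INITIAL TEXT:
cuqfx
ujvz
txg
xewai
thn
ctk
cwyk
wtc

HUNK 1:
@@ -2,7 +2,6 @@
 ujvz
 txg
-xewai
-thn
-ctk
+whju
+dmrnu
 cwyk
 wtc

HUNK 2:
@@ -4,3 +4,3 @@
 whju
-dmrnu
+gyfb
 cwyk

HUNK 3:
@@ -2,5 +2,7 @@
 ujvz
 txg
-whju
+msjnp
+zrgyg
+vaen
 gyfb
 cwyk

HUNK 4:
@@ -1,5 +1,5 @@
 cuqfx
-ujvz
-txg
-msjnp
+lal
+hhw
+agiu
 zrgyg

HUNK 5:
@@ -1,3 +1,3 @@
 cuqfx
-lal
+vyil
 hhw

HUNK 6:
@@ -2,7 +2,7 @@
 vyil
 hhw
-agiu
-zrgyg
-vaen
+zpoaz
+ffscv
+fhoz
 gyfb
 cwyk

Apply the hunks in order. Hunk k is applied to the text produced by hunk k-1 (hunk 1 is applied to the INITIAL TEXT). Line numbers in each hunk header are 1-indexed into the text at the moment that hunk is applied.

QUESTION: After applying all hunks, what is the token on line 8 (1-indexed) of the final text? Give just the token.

Hunk 1: at line 2 remove [xewai,thn,ctk] add [whju,dmrnu] -> 7 lines: cuqfx ujvz txg whju dmrnu cwyk wtc
Hunk 2: at line 4 remove [dmrnu] add [gyfb] -> 7 lines: cuqfx ujvz txg whju gyfb cwyk wtc
Hunk 3: at line 2 remove [whju] add [msjnp,zrgyg,vaen] -> 9 lines: cuqfx ujvz txg msjnp zrgyg vaen gyfb cwyk wtc
Hunk 4: at line 1 remove [ujvz,txg,msjnp] add [lal,hhw,agiu] -> 9 lines: cuqfx lal hhw agiu zrgyg vaen gyfb cwyk wtc
Hunk 5: at line 1 remove [lal] add [vyil] -> 9 lines: cuqfx vyil hhw agiu zrgyg vaen gyfb cwyk wtc
Hunk 6: at line 2 remove [agiu,zrgyg,vaen] add [zpoaz,ffscv,fhoz] -> 9 lines: cuqfx vyil hhw zpoaz ffscv fhoz gyfb cwyk wtc
Final line 8: cwyk

Answer: cwyk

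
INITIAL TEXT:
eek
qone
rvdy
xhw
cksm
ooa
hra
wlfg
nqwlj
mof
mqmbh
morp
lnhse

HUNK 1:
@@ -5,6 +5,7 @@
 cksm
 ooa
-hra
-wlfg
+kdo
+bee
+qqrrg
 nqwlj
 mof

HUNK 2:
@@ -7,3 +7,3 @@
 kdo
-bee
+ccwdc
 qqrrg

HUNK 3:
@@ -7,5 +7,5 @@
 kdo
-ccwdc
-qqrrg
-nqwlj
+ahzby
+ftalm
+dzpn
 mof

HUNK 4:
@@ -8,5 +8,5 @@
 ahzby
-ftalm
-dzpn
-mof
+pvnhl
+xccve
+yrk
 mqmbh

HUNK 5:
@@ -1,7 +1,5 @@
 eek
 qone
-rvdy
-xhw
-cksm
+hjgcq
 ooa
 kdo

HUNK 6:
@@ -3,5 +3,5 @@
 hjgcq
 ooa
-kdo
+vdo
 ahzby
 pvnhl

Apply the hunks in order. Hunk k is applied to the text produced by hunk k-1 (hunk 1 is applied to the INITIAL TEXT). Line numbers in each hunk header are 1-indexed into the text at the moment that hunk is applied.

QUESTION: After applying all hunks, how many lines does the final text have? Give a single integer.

Hunk 1: at line 5 remove [hra,wlfg] add [kdo,bee,qqrrg] -> 14 lines: eek qone rvdy xhw cksm ooa kdo bee qqrrg nqwlj mof mqmbh morp lnhse
Hunk 2: at line 7 remove [bee] add [ccwdc] -> 14 lines: eek qone rvdy xhw cksm ooa kdo ccwdc qqrrg nqwlj mof mqmbh morp lnhse
Hunk 3: at line 7 remove [ccwdc,qqrrg,nqwlj] add [ahzby,ftalm,dzpn] -> 14 lines: eek qone rvdy xhw cksm ooa kdo ahzby ftalm dzpn mof mqmbh morp lnhse
Hunk 4: at line 8 remove [ftalm,dzpn,mof] add [pvnhl,xccve,yrk] -> 14 lines: eek qone rvdy xhw cksm ooa kdo ahzby pvnhl xccve yrk mqmbh morp lnhse
Hunk 5: at line 1 remove [rvdy,xhw,cksm] add [hjgcq] -> 12 lines: eek qone hjgcq ooa kdo ahzby pvnhl xccve yrk mqmbh morp lnhse
Hunk 6: at line 3 remove [kdo] add [vdo] -> 12 lines: eek qone hjgcq ooa vdo ahzby pvnhl xccve yrk mqmbh morp lnhse
Final line count: 12

Answer: 12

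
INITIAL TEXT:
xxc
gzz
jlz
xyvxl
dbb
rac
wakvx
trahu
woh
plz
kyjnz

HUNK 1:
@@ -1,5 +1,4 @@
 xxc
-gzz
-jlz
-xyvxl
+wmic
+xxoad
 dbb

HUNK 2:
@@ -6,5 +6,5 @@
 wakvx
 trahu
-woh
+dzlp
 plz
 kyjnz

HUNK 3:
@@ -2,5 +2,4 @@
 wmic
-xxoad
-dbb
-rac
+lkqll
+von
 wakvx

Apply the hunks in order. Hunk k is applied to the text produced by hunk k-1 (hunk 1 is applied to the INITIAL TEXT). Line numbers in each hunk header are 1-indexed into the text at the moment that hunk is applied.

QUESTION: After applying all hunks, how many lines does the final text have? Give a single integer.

Hunk 1: at line 1 remove [gzz,jlz,xyvxl] add [wmic,xxoad] -> 10 lines: xxc wmic xxoad dbb rac wakvx trahu woh plz kyjnz
Hunk 2: at line 6 remove [woh] add [dzlp] -> 10 lines: xxc wmic xxoad dbb rac wakvx trahu dzlp plz kyjnz
Hunk 3: at line 2 remove [xxoad,dbb,rac] add [lkqll,von] -> 9 lines: xxc wmic lkqll von wakvx trahu dzlp plz kyjnz
Final line count: 9

Answer: 9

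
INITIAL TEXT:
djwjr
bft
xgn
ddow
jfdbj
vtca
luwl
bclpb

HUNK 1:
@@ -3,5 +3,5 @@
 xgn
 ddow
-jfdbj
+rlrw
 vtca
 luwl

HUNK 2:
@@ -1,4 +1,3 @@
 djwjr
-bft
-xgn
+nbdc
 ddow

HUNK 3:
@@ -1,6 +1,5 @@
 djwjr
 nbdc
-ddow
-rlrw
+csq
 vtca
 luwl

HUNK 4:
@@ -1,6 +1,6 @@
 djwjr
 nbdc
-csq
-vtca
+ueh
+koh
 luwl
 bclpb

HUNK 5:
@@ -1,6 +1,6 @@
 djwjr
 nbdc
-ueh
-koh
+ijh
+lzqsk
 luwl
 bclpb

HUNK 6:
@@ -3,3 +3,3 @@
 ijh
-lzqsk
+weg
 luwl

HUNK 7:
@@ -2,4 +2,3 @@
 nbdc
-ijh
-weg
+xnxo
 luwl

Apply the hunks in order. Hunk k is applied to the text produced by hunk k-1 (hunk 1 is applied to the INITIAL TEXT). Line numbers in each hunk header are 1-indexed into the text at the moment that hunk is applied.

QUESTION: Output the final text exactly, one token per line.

Hunk 1: at line 3 remove [jfdbj] add [rlrw] -> 8 lines: djwjr bft xgn ddow rlrw vtca luwl bclpb
Hunk 2: at line 1 remove [bft,xgn] add [nbdc] -> 7 lines: djwjr nbdc ddow rlrw vtca luwl bclpb
Hunk 3: at line 1 remove [ddow,rlrw] add [csq] -> 6 lines: djwjr nbdc csq vtca luwl bclpb
Hunk 4: at line 1 remove [csq,vtca] add [ueh,koh] -> 6 lines: djwjr nbdc ueh koh luwl bclpb
Hunk 5: at line 1 remove [ueh,koh] add [ijh,lzqsk] -> 6 lines: djwjr nbdc ijh lzqsk luwl bclpb
Hunk 6: at line 3 remove [lzqsk] add [weg] -> 6 lines: djwjr nbdc ijh weg luwl bclpb
Hunk 7: at line 2 remove [ijh,weg] add [xnxo] -> 5 lines: djwjr nbdc xnxo luwl bclpb

Answer: djwjr
nbdc
xnxo
luwl
bclpb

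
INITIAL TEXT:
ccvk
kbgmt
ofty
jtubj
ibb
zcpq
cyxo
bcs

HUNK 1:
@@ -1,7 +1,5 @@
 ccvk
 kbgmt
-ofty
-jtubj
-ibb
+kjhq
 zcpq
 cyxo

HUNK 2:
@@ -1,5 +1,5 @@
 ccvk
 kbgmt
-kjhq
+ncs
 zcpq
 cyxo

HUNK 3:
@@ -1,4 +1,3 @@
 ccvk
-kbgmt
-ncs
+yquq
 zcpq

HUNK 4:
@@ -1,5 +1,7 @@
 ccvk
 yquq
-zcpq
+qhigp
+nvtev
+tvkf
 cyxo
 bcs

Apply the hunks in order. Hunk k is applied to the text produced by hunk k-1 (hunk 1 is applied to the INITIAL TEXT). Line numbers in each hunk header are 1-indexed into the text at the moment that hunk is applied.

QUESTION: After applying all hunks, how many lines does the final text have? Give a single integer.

Hunk 1: at line 1 remove [ofty,jtubj,ibb] add [kjhq] -> 6 lines: ccvk kbgmt kjhq zcpq cyxo bcs
Hunk 2: at line 1 remove [kjhq] add [ncs] -> 6 lines: ccvk kbgmt ncs zcpq cyxo bcs
Hunk 3: at line 1 remove [kbgmt,ncs] add [yquq] -> 5 lines: ccvk yquq zcpq cyxo bcs
Hunk 4: at line 1 remove [zcpq] add [qhigp,nvtev,tvkf] -> 7 lines: ccvk yquq qhigp nvtev tvkf cyxo bcs
Final line count: 7

Answer: 7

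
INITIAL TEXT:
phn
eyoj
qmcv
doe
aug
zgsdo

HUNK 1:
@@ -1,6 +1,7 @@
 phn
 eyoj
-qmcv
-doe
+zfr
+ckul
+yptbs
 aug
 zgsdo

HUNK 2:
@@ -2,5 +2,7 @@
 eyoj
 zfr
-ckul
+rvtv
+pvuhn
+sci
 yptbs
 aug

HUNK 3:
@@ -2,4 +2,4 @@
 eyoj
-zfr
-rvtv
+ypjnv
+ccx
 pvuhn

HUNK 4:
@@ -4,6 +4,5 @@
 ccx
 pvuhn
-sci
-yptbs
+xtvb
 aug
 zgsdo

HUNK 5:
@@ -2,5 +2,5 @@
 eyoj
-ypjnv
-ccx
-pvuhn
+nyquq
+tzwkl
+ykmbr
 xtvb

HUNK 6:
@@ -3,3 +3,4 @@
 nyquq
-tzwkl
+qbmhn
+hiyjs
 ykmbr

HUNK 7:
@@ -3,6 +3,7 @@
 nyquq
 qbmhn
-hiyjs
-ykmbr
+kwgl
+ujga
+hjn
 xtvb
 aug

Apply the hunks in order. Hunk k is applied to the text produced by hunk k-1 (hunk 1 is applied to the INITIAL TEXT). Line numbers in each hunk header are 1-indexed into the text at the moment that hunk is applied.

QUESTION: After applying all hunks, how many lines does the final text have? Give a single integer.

Answer: 10

Derivation:
Hunk 1: at line 1 remove [qmcv,doe] add [zfr,ckul,yptbs] -> 7 lines: phn eyoj zfr ckul yptbs aug zgsdo
Hunk 2: at line 2 remove [ckul] add [rvtv,pvuhn,sci] -> 9 lines: phn eyoj zfr rvtv pvuhn sci yptbs aug zgsdo
Hunk 3: at line 2 remove [zfr,rvtv] add [ypjnv,ccx] -> 9 lines: phn eyoj ypjnv ccx pvuhn sci yptbs aug zgsdo
Hunk 4: at line 4 remove [sci,yptbs] add [xtvb] -> 8 lines: phn eyoj ypjnv ccx pvuhn xtvb aug zgsdo
Hunk 5: at line 2 remove [ypjnv,ccx,pvuhn] add [nyquq,tzwkl,ykmbr] -> 8 lines: phn eyoj nyquq tzwkl ykmbr xtvb aug zgsdo
Hunk 6: at line 3 remove [tzwkl] add [qbmhn,hiyjs] -> 9 lines: phn eyoj nyquq qbmhn hiyjs ykmbr xtvb aug zgsdo
Hunk 7: at line 3 remove [hiyjs,ykmbr] add [kwgl,ujga,hjn] -> 10 lines: phn eyoj nyquq qbmhn kwgl ujga hjn xtvb aug zgsdo
Final line count: 10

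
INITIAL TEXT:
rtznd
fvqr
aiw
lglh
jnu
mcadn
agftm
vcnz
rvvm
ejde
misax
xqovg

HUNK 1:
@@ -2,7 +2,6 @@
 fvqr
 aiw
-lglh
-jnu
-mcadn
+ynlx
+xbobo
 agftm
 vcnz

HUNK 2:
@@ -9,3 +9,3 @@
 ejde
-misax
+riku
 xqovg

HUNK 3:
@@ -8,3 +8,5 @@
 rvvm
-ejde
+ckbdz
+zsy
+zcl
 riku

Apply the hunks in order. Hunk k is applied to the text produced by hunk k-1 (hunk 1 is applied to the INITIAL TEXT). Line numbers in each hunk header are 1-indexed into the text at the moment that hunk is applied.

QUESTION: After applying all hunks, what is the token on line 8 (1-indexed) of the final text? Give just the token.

Answer: rvvm

Derivation:
Hunk 1: at line 2 remove [lglh,jnu,mcadn] add [ynlx,xbobo] -> 11 lines: rtznd fvqr aiw ynlx xbobo agftm vcnz rvvm ejde misax xqovg
Hunk 2: at line 9 remove [misax] add [riku] -> 11 lines: rtznd fvqr aiw ynlx xbobo agftm vcnz rvvm ejde riku xqovg
Hunk 3: at line 8 remove [ejde] add [ckbdz,zsy,zcl] -> 13 lines: rtznd fvqr aiw ynlx xbobo agftm vcnz rvvm ckbdz zsy zcl riku xqovg
Final line 8: rvvm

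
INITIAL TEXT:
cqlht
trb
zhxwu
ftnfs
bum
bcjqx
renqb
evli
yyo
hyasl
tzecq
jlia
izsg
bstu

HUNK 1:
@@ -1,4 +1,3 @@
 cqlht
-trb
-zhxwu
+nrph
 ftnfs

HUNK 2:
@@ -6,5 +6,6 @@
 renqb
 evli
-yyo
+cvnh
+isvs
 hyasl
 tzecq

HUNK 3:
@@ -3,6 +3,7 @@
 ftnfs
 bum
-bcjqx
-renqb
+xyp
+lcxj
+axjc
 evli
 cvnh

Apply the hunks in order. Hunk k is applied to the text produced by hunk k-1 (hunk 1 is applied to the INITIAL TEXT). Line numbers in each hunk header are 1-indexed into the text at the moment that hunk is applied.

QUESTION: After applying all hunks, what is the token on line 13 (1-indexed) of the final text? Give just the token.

Answer: jlia

Derivation:
Hunk 1: at line 1 remove [trb,zhxwu] add [nrph] -> 13 lines: cqlht nrph ftnfs bum bcjqx renqb evli yyo hyasl tzecq jlia izsg bstu
Hunk 2: at line 6 remove [yyo] add [cvnh,isvs] -> 14 lines: cqlht nrph ftnfs bum bcjqx renqb evli cvnh isvs hyasl tzecq jlia izsg bstu
Hunk 3: at line 3 remove [bcjqx,renqb] add [xyp,lcxj,axjc] -> 15 lines: cqlht nrph ftnfs bum xyp lcxj axjc evli cvnh isvs hyasl tzecq jlia izsg bstu
Final line 13: jlia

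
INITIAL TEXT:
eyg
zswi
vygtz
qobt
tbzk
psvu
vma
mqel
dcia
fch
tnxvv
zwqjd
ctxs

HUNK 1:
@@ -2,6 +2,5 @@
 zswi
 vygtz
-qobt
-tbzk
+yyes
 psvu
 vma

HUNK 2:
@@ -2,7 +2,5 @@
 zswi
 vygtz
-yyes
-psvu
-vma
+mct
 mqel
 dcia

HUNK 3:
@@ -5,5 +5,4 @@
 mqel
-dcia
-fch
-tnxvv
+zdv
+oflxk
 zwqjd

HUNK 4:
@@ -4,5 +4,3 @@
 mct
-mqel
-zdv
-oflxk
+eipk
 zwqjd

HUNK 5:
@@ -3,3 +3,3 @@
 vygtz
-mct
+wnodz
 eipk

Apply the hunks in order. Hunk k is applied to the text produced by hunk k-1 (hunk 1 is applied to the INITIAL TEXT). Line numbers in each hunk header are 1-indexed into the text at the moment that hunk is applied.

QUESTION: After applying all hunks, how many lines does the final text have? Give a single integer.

Answer: 7

Derivation:
Hunk 1: at line 2 remove [qobt,tbzk] add [yyes] -> 12 lines: eyg zswi vygtz yyes psvu vma mqel dcia fch tnxvv zwqjd ctxs
Hunk 2: at line 2 remove [yyes,psvu,vma] add [mct] -> 10 lines: eyg zswi vygtz mct mqel dcia fch tnxvv zwqjd ctxs
Hunk 3: at line 5 remove [dcia,fch,tnxvv] add [zdv,oflxk] -> 9 lines: eyg zswi vygtz mct mqel zdv oflxk zwqjd ctxs
Hunk 4: at line 4 remove [mqel,zdv,oflxk] add [eipk] -> 7 lines: eyg zswi vygtz mct eipk zwqjd ctxs
Hunk 5: at line 3 remove [mct] add [wnodz] -> 7 lines: eyg zswi vygtz wnodz eipk zwqjd ctxs
Final line count: 7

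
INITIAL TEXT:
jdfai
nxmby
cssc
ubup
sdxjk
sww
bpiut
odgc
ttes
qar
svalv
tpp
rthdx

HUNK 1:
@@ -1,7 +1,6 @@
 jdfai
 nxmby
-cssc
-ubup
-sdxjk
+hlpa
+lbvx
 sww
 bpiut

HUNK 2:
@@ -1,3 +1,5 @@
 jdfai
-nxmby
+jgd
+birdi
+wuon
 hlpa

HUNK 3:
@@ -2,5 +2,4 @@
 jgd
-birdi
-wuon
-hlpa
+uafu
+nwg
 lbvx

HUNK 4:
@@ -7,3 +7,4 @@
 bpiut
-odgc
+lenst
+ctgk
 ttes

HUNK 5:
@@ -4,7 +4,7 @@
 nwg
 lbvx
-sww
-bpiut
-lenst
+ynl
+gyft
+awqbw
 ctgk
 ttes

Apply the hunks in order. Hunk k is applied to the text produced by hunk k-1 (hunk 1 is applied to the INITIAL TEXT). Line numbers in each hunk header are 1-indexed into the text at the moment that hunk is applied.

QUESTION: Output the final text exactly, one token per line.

Answer: jdfai
jgd
uafu
nwg
lbvx
ynl
gyft
awqbw
ctgk
ttes
qar
svalv
tpp
rthdx

Derivation:
Hunk 1: at line 1 remove [cssc,ubup,sdxjk] add [hlpa,lbvx] -> 12 lines: jdfai nxmby hlpa lbvx sww bpiut odgc ttes qar svalv tpp rthdx
Hunk 2: at line 1 remove [nxmby] add [jgd,birdi,wuon] -> 14 lines: jdfai jgd birdi wuon hlpa lbvx sww bpiut odgc ttes qar svalv tpp rthdx
Hunk 3: at line 2 remove [birdi,wuon,hlpa] add [uafu,nwg] -> 13 lines: jdfai jgd uafu nwg lbvx sww bpiut odgc ttes qar svalv tpp rthdx
Hunk 4: at line 7 remove [odgc] add [lenst,ctgk] -> 14 lines: jdfai jgd uafu nwg lbvx sww bpiut lenst ctgk ttes qar svalv tpp rthdx
Hunk 5: at line 4 remove [sww,bpiut,lenst] add [ynl,gyft,awqbw] -> 14 lines: jdfai jgd uafu nwg lbvx ynl gyft awqbw ctgk ttes qar svalv tpp rthdx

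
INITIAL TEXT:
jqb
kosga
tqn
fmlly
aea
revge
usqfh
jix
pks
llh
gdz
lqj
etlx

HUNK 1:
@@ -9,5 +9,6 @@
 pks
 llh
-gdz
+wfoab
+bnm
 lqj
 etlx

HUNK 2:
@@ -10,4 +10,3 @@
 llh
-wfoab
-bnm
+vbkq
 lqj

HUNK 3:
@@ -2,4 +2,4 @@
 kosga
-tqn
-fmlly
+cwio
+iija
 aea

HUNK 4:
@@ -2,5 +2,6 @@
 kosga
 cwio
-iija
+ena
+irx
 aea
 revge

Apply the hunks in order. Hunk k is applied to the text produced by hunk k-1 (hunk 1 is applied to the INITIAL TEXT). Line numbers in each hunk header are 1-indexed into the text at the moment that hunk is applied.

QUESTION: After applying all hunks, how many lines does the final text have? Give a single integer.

Hunk 1: at line 9 remove [gdz] add [wfoab,bnm] -> 14 lines: jqb kosga tqn fmlly aea revge usqfh jix pks llh wfoab bnm lqj etlx
Hunk 2: at line 10 remove [wfoab,bnm] add [vbkq] -> 13 lines: jqb kosga tqn fmlly aea revge usqfh jix pks llh vbkq lqj etlx
Hunk 3: at line 2 remove [tqn,fmlly] add [cwio,iija] -> 13 lines: jqb kosga cwio iija aea revge usqfh jix pks llh vbkq lqj etlx
Hunk 4: at line 2 remove [iija] add [ena,irx] -> 14 lines: jqb kosga cwio ena irx aea revge usqfh jix pks llh vbkq lqj etlx
Final line count: 14

Answer: 14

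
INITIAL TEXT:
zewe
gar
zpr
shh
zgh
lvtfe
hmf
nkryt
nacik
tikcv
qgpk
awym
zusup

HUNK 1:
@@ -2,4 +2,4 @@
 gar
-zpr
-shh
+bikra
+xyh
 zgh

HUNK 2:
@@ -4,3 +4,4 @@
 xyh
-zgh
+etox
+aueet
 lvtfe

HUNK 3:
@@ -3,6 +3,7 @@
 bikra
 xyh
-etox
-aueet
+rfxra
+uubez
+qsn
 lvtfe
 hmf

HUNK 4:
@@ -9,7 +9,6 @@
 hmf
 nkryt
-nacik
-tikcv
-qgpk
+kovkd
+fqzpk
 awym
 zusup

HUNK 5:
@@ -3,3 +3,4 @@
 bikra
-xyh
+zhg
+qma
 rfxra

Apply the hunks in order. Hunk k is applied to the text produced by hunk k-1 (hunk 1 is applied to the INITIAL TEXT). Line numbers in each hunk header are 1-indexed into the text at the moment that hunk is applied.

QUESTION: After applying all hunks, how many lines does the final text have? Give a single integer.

Hunk 1: at line 2 remove [zpr,shh] add [bikra,xyh] -> 13 lines: zewe gar bikra xyh zgh lvtfe hmf nkryt nacik tikcv qgpk awym zusup
Hunk 2: at line 4 remove [zgh] add [etox,aueet] -> 14 lines: zewe gar bikra xyh etox aueet lvtfe hmf nkryt nacik tikcv qgpk awym zusup
Hunk 3: at line 3 remove [etox,aueet] add [rfxra,uubez,qsn] -> 15 lines: zewe gar bikra xyh rfxra uubez qsn lvtfe hmf nkryt nacik tikcv qgpk awym zusup
Hunk 4: at line 9 remove [nacik,tikcv,qgpk] add [kovkd,fqzpk] -> 14 lines: zewe gar bikra xyh rfxra uubez qsn lvtfe hmf nkryt kovkd fqzpk awym zusup
Hunk 5: at line 3 remove [xyh] add [zhg,qma] -> 15 lines: zewe gar bikra zhg qma rfxra uubez qsn lvtfe hmf nkryt kovkd fqzpk awym zusup
Final line count: 15

Answer: 15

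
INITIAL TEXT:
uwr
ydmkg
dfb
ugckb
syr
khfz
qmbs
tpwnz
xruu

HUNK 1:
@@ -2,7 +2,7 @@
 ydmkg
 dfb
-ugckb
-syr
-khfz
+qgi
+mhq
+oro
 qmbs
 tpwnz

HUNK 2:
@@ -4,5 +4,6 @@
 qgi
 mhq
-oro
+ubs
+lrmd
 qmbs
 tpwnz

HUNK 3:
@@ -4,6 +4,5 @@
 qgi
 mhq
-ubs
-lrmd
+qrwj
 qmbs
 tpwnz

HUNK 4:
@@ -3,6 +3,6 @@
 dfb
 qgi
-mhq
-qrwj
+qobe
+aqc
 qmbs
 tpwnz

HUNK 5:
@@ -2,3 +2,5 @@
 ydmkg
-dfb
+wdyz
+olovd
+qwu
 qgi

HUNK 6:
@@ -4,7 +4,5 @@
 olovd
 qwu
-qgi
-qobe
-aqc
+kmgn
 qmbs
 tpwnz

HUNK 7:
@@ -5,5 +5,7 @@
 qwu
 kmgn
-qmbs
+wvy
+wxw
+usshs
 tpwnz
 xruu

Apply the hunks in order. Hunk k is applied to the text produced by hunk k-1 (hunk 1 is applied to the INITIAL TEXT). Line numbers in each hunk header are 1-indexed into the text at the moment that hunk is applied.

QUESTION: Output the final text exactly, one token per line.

Hunk 1: at line 2 remove [ugckb,syr,khfz] add [qgi,mhq,oro] -> 9 lines: uwr ydmkg dfb qgi mhq oro qmbs tpwnz xruu
Hunk 2: at line 4 remove [oro] add [ubs,lrmd] -> 10 lines: uwr ydmkg dfb qgi mhq ubs lrmd qmbs tpwnz xruu
Hunk 3: at line 4 remove [ubs,lrmd] add [qrwj] -> 9 lines: uwr ydmkg dfb qgi mhq qrwj qmbs tpwnz xruu
Hunk 4: at line 3 remove [mhq,qrwj] add [qobe,aqc] -> 9 lines: uwr ydmkg dfb qgi qobe aqc qmbs tpwnz xruu
Hunk 5: at line 2 remove [dfb] add [wdyz,olovd,qwu] -> 11 lines: uwr ydmkg wdyz olovd qwu qgi qobe aqc qmbs tpwnz xruu
Hunk 6: at line 4 remove [qgi,qobe,aqc] add [kmgn] -> 9 lines: uwr ydmkg wdyz olovd qwu kmgn qmbs tpwnz xruu
Hunk 7: at line 5 remove [qmbs] add [wvy,wxw,usshs] -> 11 lines: uwr ydmkg wdyz olovd qwu kmgn wvy wxw usshs tpwnz xruu

Answer: uwr
ydmkg
wdyz
olovd
qwu
kmgn
wvy
wxw
usshs
tpwnz
xruu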